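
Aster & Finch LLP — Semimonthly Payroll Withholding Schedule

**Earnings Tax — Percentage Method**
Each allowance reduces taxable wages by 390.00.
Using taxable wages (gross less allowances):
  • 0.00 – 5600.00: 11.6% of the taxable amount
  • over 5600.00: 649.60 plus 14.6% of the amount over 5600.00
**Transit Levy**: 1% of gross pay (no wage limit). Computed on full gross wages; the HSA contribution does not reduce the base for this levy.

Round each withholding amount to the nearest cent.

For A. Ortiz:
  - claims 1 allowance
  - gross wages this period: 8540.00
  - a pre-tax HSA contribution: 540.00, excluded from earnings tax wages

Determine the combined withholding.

Earnings Tax: taxable = 8540.00 − 540.00 − 1×390.00 = 7610.00
  649.60 + 14.6% × (7610.00 − 5600.00) = 649.60 + 14.6% × 2010.00 = 943.06
Transit Levy: 1% × 8540.00 = 85.40
Total: 943.06 + 85.40 = 1028.46

1028.46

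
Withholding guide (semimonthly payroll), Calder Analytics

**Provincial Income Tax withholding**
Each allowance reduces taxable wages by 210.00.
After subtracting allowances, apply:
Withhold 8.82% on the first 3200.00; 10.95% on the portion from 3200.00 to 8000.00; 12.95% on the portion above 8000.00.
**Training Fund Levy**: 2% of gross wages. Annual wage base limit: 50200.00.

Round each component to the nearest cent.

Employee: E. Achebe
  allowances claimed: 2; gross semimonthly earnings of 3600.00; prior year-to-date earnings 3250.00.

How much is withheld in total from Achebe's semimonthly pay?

Provincial Income Tax: taxable = 3600.00 − 2×210.00 = 3180.00
  8.82% × 3180.00 = 280.48
Training Fund Levy: 2% × 3600.00 = 72.00
Total: 280.48 + 72.00 = 352.48

352.48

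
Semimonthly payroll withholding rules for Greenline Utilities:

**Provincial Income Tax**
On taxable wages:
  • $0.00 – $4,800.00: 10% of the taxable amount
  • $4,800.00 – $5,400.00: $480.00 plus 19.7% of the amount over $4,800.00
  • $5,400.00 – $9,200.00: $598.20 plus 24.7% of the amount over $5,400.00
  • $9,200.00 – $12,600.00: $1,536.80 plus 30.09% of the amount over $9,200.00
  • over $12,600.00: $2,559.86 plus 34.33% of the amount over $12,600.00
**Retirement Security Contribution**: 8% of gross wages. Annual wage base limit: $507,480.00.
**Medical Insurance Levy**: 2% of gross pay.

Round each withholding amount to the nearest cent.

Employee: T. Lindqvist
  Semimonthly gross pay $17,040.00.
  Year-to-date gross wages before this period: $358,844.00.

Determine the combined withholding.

$5,788.11

Provincial Income Tax: taxable = $17,040.00
  $2,559.86 + 34.33% × ($17,040.00 − $12,600.00) = $2,559.86 + 34.33% × $4,440.00 = $4,084.11
Retirement Security Contribution: 8% × $17,040.00 = $1,363.20
Medical Insurance Levy: 2% × $17,040.00 = $340.80
Total: $4,084.11 + $1,363.20 + $340.80 = $5,788.11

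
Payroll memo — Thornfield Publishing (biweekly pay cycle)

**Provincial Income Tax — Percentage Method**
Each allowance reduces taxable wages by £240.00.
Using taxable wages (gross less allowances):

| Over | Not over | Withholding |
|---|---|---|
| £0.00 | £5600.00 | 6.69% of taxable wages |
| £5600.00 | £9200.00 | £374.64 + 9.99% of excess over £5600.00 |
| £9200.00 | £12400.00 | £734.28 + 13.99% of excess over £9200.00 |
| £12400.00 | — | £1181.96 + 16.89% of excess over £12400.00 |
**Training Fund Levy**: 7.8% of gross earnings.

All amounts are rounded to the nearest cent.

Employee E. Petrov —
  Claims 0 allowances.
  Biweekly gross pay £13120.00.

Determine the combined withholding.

£2326.93

Provincial Income Tax: taxable = £13120.00
  £1181.96 + 16.89% × (£13120.00 − £12400.00) = £1181.96 + 16.89% × £720.00 = £1303.57
Training Fund Levy: 7.8% × £13120.00 = £1023.36
Total: £1303.57 + £1023.36 = £2326.93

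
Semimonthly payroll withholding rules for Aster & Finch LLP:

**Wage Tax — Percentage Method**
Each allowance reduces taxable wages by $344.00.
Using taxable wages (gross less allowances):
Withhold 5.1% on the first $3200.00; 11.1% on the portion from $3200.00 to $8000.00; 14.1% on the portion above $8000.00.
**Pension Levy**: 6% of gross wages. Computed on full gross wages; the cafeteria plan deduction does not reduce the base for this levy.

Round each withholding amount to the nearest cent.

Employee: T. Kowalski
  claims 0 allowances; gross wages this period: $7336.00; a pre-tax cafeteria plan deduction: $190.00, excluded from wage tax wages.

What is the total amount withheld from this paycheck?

Wage Tax: taxable = $7336.00 − $190.00 = $7146.00
  $163.20 + 11.1% × ($7146.00 − $3200.00) = $163.20 + 11.1% × $3946.00 = $601.21
Pension Levy: 6% × $7336.00 = $440.16
Total: $601.21 + $440.16 = $1041.37

$1041.37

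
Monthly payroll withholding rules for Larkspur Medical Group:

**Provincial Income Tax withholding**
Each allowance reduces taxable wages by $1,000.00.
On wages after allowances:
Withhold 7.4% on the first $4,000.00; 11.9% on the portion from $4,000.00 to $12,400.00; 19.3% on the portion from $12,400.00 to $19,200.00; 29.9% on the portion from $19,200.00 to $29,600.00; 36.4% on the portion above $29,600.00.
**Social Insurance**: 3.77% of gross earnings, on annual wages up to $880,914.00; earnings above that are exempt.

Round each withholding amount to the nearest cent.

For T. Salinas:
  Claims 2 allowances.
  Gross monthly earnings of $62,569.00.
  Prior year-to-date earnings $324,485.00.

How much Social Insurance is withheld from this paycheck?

$2,358.85

Social Insurance: 3.77% × $62,569.00 = $2,358.85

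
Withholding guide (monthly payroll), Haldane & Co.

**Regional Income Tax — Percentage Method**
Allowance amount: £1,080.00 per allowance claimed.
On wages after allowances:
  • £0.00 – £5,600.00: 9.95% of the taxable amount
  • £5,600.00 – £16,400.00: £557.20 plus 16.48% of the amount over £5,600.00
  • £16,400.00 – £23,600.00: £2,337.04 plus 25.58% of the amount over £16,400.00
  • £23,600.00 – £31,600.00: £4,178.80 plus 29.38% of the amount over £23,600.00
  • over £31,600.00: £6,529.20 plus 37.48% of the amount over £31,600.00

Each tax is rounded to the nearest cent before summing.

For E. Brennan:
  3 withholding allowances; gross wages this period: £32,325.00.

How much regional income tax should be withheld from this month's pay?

Regional Income Tax: taxable = £32,325.00 − 3×£1,080.00 = £29,085.00
  £4,178.80 + 29.38% × (£29,085.00 − £23,600.00) = £4,178.80 + 29.38% × £5,485.00 = £5,790.29

£5,790.29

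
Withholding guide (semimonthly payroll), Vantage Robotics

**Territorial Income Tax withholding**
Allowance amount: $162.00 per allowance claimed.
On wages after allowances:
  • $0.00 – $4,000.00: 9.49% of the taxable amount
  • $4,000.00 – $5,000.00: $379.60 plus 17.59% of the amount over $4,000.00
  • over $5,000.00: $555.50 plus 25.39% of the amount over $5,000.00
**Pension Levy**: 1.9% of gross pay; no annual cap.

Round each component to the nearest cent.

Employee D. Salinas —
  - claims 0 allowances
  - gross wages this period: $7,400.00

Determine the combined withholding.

$1,305.46

Territorial Income Tax: taxable = $7,400.00
  $555.50 + 25.39% × ($7,400.00 − $5,000.00) = $555.50 + 25.39% × $2,400.00 = $1,164.86
Pension Levy: 1.9% × $7,400.00 = $140.60
Total: $1,164.86 + $140.60 = $1,305.46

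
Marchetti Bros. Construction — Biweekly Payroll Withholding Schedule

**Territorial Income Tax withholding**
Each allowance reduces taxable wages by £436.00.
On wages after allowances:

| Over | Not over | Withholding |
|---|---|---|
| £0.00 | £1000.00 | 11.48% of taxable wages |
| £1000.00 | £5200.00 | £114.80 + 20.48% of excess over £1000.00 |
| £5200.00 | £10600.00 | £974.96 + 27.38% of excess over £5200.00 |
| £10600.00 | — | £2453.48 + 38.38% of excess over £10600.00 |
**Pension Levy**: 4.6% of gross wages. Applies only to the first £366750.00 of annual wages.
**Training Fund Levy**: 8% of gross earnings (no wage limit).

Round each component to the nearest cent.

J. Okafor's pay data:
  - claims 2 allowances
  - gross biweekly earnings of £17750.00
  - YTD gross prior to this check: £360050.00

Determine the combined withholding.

£6591.18

Territorial Income Tax: taxable = £17750.00 − 2×£436.00 = £16878.00
  £2453.48 + 38.38% × (£16878.00 − £10600.00) = £2453.48 + 38.38% × £6278.00 = £4862.98
Pension Levy: cap £366750.00 − YTD £360050.00 = £6700.00 subject; 4.6% × £6700.00 = £308.20
Training Fund Levy: 8% × £17750.00 = £1420.00
Total: £4862.98 + £308.20 + £1420.00 = £6591.18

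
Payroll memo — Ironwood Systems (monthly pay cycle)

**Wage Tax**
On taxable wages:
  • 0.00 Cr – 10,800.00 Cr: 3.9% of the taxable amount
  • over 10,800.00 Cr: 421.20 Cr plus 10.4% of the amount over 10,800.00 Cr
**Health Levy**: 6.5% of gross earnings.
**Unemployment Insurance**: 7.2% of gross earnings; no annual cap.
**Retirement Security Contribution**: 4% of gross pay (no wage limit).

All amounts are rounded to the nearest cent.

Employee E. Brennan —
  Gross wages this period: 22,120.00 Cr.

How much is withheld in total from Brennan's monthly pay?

Wage Tax: taxable = 22,120.00 Cr
  421.20 Cr + 10.4% × (22,120.00 Cr − 10,800.00 Cr) = 421.20 Cr + 10.4% × 11,320.00 Cr = 1,598.48 Cr
Health Levy: 6.5% × 22,120.00 Cr = 1,437.80 Cr
Unemployment Insurance: 7.2% × 22,120.00 Cr = 1,592.64 Cr
Retirement Security Contribution: 4% × 22,120.00 Cr = 884.80 Cr
Total: 1,598.48 Cr + 1,437.80 Cr + 1,592.64 Cr + 884.80 Cr = 5,513.72 Cr

5,513.72 Cr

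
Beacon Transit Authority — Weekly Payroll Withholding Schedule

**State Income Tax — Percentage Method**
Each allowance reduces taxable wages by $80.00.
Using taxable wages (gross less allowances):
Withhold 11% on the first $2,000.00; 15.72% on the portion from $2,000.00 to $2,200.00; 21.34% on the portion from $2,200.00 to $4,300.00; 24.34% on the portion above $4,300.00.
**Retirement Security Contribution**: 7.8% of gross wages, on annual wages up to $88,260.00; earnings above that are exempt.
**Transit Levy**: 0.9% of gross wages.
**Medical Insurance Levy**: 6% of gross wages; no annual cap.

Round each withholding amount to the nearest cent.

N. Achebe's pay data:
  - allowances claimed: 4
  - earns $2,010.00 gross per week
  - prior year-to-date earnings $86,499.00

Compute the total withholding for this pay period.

$461.95

State Income Tax: taxable = $2,010.00 − 4×$80.00 = $1,690.00
  11% × $1,690.00 = $185.90
Retirement Security Contribution: cap $88,260.00 − YTD $86,499.00 = $1,761.00 subject; 7.8% × $1,761.00 = $137.36
Transit Levy: 0.9% × $2,010.00 = $18.09
Medical Insurance Levy: 6% × $2,010.00 = $120.60
Total: $185.90 + $137.36 + $18.09 + $120.60 = $461.95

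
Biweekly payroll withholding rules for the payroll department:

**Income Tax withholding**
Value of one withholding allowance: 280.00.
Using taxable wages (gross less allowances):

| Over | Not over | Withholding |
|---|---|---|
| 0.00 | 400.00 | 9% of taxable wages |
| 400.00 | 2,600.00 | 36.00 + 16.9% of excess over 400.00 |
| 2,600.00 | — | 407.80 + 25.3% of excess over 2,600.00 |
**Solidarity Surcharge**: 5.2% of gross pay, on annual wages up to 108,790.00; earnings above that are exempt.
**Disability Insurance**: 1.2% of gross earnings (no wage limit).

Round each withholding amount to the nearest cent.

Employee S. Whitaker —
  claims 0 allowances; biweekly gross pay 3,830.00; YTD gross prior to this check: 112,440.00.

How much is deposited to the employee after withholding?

Income Tax: taxable = 3,830.00
  407.80 + 25.3% × (3,830.00 − 2,600.00) = 407.80 + 25.3% × 1,230.00 = 718.99
Solidarity Surcharge: YTD 112,440.00 ≥ cap 108,790.00 → 0.00
Disability Insurance: 1.2% × 3,830.00 = 45.96
Total withheld: 718.99 + 0.00 + 45.96 = 764.95
Net pay: 3,830.00 − 764.95 = 3,065.05

3,065.05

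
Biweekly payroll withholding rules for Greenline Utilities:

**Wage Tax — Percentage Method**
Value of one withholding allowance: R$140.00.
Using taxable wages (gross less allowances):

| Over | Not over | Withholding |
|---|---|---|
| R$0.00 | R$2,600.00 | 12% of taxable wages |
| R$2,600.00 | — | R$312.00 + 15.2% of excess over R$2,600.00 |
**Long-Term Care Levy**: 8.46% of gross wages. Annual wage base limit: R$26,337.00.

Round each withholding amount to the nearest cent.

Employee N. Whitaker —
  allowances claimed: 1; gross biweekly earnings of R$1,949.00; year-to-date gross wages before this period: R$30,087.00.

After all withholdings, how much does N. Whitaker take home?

R$1,731.92

Wage Tax: taxable = R$1,949.00 − 1×R$140.00 = R$1,809.00
  12% × R$1,809.00 = R$217.08
Long-Term Care Levy: YTD R$30,087.00 ≥ cap R$26,337.00 → R$0.00
Total withheld: R$217.08 + R$0.00 = R$217.08
Net pay: R$1,949.00 − R$217.08 = R$1,731.92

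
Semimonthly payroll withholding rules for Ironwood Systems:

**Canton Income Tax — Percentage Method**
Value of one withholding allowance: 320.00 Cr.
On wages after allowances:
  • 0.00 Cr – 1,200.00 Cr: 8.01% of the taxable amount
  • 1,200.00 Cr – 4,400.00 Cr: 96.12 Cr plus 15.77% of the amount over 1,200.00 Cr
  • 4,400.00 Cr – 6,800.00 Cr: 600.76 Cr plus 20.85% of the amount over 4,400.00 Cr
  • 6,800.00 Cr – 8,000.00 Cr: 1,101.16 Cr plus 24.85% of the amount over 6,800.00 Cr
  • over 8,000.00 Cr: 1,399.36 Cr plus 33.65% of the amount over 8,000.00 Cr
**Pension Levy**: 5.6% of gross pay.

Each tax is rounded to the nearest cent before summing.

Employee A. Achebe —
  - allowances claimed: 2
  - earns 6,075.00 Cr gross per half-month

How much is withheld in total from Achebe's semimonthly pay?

1,156.76 Cr

Canton Income Tax: taxable = 6,075.00 Cr − 2×320.00 Cr = 5,435.00 Cr
  600.76 Cr + 20.85% × (5,435.00 Cr − 4,400.00 Cr) = 600.76 Cr + 20.85% × 1,035.00 Cr = 816.56 Cr
Pension Levy: 5.6% × 6,075.00 Cr = 340.20 Cr
Total: 816.56 Cr + 340.20 Cr = 1,156.76 Cr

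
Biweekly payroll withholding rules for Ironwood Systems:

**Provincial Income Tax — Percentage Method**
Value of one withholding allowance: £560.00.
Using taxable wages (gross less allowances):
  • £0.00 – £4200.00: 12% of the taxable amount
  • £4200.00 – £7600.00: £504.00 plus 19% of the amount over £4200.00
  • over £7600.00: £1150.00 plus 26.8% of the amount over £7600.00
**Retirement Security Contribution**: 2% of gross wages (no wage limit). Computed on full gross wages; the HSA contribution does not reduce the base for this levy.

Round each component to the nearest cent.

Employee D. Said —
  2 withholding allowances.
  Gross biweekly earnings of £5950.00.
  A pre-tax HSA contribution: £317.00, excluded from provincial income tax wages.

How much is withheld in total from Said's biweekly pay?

£682.47

Provincial Income Tax: taxable = £5950.00 − £317.00 − 2×£560.00 = £4513.00
  £504.00 + 19% × (£4513.00 − £4200.00) = £504.00 + 19% × £313.00 = £563.47
Retirement Security Contribution: 2% × £5950.00 = £119.00
Total: £563.47 + £119.00 = £682.47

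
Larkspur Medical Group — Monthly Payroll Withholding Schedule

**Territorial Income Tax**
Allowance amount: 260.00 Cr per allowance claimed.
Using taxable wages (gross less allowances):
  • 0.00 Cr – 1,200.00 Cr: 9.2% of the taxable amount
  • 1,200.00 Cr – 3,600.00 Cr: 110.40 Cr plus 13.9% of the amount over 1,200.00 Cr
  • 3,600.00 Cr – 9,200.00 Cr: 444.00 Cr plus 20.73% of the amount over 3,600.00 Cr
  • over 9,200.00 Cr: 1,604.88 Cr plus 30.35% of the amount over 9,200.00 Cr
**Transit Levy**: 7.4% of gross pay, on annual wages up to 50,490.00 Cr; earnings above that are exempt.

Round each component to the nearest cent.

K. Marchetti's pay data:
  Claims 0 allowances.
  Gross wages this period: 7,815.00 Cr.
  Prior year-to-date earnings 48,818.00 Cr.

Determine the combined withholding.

Territorial Income Tax: taxable = 7,815.00 Cr
  444.00 Cr + 20.73% × (7,815.00 Cr − 3,600.00 Cr) = 444.00 Cr + 20.73% × 4,215.00 Cr = 1,317.77 Cr
Transit Levy: cap 50,490.00 Cr − YTD 48,818.00 Cr = 1,672.00 Cr subject; 7.4% × 1,672.00 Cr = 123.73 Cr
Total: 1,317.77 Cr + 123.73 Cr = 1,441.50 Cr

1,441.50 Cr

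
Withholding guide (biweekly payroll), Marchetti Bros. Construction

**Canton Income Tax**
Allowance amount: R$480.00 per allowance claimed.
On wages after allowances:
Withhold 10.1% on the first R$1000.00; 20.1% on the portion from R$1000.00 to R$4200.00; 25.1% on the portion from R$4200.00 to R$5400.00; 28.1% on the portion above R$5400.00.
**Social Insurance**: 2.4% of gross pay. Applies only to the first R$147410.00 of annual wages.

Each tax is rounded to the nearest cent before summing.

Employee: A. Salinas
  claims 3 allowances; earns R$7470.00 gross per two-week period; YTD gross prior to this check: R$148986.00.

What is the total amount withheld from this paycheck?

R$1222.43

Canton Income Tax: taxable = R$7470.00 − 3×R$480.00 = R$6030.00
  R$1045.40 + 28.1% × (R$6030.00 − R$5400.00) = R$1045.40 + 28.1% × R$630.00 = R$1222.43
Social Insurance: YTD R$148986.00 ≥ cap R$147410.00 → R$0.00
Total: R$1222.43 + R$0.00 = R$1222.43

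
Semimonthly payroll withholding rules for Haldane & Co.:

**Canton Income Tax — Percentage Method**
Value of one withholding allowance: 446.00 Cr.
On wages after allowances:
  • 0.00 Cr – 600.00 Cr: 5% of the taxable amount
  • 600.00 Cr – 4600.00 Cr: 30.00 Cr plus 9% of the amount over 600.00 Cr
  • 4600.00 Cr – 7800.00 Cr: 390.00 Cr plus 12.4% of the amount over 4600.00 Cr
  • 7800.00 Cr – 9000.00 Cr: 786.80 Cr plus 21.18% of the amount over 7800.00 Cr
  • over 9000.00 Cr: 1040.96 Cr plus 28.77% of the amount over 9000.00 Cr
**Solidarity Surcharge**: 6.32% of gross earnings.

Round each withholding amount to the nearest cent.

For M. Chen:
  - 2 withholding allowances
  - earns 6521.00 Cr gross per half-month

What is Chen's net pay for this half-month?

5591.27 Cr

Canton Income Tax: taxable = 6521.00 Cr − 2×446.00 Cr = 5629.00 Cr
  390.00 Cr + 12.4% × (5629.00 Cr − 4600.00 Cr) = 390.00 Cr + 12.4% × 1029.00 Cr = 517.60 Cr
Solidarity Surcharge: 6.32% × 6521.00 Cr = 412.13 Cr
Total withheld: 517.60 Cr + 412.13 Cr = 929.73 Cr
Net pay: 6521.00 Cr − 929.73 Cr = 5591.27 Cr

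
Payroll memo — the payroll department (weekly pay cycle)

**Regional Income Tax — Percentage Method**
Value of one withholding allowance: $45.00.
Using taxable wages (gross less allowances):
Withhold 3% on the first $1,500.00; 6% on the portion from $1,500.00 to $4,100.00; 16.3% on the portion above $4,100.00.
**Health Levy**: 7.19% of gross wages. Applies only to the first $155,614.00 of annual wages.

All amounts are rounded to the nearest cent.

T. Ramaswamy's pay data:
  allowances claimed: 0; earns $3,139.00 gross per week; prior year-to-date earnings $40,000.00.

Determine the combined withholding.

$369.03

Regional Income Tax: taxable = $3,139.00
  $45.00 + 6% × ($3,139.00 − $1,500.00) = $45.00 + 6% × $1,639.00 = $143.34
Health Levy: 7.19% × $3,139.00 = $225.69
Total: $143.34 + $225.69 = $369.03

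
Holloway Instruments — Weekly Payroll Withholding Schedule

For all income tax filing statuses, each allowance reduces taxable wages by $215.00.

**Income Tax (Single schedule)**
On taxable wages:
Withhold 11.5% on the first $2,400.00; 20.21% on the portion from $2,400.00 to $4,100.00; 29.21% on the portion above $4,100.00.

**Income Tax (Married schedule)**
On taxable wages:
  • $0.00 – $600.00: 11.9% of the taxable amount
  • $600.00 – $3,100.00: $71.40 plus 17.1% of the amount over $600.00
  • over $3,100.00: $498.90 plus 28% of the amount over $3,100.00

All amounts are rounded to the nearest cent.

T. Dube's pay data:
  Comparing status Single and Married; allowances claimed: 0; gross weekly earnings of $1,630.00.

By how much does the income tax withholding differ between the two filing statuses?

$60.08

Income Tax (Single): taxable = $1,630.00
  11.5% × $1,630.00 = $187.45
Income Tax (Married): taxable = $1,630.00
  $71.40 + 17.1% × ($1,630.00 − $600.00) = $71.40 + 17.1% × $1,030.00 = $247.53
Difference: |$187.45 − $247.53| = $60.08 (higher under Married)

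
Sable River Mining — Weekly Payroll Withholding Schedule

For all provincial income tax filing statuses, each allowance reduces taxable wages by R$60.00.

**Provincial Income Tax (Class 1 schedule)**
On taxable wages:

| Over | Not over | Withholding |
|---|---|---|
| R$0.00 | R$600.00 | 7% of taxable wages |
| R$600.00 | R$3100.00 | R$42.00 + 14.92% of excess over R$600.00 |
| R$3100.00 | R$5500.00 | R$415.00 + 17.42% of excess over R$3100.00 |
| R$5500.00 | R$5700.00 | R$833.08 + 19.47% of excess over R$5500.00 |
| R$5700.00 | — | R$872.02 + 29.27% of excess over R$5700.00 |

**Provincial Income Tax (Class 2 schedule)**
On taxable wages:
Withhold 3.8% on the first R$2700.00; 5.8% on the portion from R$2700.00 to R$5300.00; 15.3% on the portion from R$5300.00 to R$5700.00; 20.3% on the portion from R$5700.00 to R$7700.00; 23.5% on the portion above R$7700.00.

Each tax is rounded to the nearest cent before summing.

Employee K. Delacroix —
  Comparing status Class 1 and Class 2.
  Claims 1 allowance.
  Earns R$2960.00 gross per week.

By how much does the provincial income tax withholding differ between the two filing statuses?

Provincial Income Tax (Class 1): taxable = R$2960.00 − 1×R$60.00 = R$2900.00
  R$42.00 + 14.92% × (R$2900.00 − R$600.00) = R$42.00 + 14.92% × R$2300.00 = R$385.16
Provincial Income Tax (Class 2): taxable = R$2960.00 − 1×R$60.00 = R$2900.00
  R$102.60 + 5.8% × (R$2900.00 − R$2700.00) = R$102.60 + 5.8% × R$200.00 = R$114.20
Difference: |R$385.16 − R$114.20| = R$270.96 (higher under Class 1)

R$270.96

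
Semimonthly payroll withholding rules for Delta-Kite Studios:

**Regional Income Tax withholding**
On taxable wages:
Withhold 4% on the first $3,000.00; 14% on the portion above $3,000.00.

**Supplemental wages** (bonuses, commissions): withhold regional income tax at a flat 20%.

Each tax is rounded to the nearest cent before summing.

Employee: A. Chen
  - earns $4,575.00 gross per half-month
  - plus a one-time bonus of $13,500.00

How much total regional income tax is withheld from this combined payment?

Regional Income Tax: taxable = $4,575.00
  $120.00 + 14% × ($4,575.00 − $3,000.00) = $120.00 + 14% × $1,575.00 = $340.50
Supplemental (20% flat on bonus): 20% × $13,500.00 = $2,700.00
Total regional income tax: $340.50 + $2,700.00 = $3,040.50

$3,040.50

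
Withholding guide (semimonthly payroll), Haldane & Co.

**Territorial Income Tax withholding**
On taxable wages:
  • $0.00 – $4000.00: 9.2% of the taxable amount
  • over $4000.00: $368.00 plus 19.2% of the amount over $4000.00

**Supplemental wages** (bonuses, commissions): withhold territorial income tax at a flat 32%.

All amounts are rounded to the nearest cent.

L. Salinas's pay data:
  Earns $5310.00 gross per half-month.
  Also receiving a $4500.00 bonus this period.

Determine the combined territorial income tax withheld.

Territorial Income Tax: taxable = $5310.00
  $368.00 + 19.2% × ($5310.00 − $4000.00) = $368.00 + 19.2% × $1310.00 = $619.52
Supplemental (32% flat on bonus): 32% × $4500.00 = $1440.00
Total territorial income tax: $619.52 + $1440.00 = $2059.52

$2059.52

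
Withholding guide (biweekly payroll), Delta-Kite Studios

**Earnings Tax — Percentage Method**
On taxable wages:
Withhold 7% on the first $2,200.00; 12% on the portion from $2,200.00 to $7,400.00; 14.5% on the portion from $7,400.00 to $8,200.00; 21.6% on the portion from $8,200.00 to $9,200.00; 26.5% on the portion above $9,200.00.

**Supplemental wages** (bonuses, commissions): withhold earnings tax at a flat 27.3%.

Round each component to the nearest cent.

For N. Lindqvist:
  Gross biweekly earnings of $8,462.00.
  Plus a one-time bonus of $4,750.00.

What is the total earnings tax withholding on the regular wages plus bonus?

Earnings Tax: taxable = $8,462.00
  $894.00 + 21.6% × ($8,462.00 − $8,200.00) = $894.00 + 21.6% × $262.00 = $950.59
Supplemental (27.3% flat on bonus): 27.3% × $4,750.00 = $1,296.75
Total earnings tax: $950.59 + $1,296.75 = $2,247.34

$2,247.34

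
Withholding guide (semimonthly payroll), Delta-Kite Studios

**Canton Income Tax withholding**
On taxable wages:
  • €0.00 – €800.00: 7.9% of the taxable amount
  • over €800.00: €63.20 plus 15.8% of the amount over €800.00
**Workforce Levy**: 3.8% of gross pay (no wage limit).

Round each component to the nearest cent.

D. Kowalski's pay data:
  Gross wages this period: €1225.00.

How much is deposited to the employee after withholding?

Canton Income Tax: taxable = €1225.00
  €63.20 + 15.8% × (€1225.00 − €800.00) = €63.20 + 15.8% × €425.00 = €130.35
Workforce Levy: 3.8% × €1225.00 = €46.55
Total withheld: €130.35 + €46.55 = €176.90
Net pay: €1225.00 − €176.90 = €1048.10

€1048.10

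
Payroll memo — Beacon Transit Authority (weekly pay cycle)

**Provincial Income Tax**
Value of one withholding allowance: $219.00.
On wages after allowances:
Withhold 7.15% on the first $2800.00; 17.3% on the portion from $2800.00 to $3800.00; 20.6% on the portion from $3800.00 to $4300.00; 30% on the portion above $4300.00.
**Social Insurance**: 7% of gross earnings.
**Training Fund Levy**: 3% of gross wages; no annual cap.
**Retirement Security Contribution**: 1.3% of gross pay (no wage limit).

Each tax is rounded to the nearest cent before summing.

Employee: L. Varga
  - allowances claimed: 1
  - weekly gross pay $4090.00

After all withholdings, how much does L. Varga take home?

Provincial Income Tax: taxable = $4090.00 − 1×$219.00 = $3871.00
  $373.20 + 20.6% × ($3871.00 − $3800.00) = $373.20 + 20.6% × $71.00 = $387.83
Social Insurance: 7% × $4090.00 = $286.30
Training Fund Levy: 3% × $4090.00 = $122.70
Retirement Security Contribution: 1.3% × $4090.00 = $53.17
Total withheld: $387.83 + $286.30 + $122.70 + $53.17 = $850.00
Net pay: $4090.00 − $850.00 = $3240.00

$3240.00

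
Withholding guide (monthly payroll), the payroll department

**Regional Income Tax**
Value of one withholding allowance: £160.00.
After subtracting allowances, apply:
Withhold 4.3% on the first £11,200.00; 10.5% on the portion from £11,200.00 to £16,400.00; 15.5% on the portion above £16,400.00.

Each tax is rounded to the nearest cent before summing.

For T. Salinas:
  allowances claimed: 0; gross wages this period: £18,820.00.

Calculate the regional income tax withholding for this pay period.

Regional Income Tax: taxable = £18,820.00
  £1,027.60 + 15.5% × (£18,820.00 − £16,400.00) = £1,027.60 + 15.5% × £2,420.00 = £1,402.70

£1,402.70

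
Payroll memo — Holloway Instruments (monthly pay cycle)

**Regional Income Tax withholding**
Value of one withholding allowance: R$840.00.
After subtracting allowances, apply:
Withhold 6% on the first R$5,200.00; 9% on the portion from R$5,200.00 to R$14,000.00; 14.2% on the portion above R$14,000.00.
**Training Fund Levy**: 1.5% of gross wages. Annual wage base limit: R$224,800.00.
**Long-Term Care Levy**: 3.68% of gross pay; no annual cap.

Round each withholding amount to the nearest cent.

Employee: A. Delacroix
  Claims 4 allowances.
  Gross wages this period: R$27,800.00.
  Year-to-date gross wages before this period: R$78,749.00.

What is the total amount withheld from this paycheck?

R$4,026.52

Regional Income Tax: taxable = R$27,800.00 − 4×R$840.00 = R$24,440.00
  R$1,104.00 + 14.2% × (R$24,440.00 − R$14,000.00) = R$1,104.00 + 14.2% × R$10,440.00 = R$2,586.48
Training Fund Levy: 1.5% × R$27,800.00 = R$417.00
Long-Term Care Levy: 3.68% × R$27,800.00 = R$1,023.04
Total: R$2,586.48 + R$417.00 + R$1,023.04 = R$4,026.52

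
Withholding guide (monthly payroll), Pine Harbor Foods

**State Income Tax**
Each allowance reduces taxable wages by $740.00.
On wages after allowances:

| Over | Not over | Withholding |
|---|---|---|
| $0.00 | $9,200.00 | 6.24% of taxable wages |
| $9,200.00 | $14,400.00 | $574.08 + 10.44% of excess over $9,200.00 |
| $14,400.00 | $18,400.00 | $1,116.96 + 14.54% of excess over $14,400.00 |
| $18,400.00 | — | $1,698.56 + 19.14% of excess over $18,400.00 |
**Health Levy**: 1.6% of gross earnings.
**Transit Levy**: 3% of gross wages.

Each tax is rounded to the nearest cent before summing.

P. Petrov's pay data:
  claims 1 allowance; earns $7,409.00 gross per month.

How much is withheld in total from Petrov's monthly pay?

State Income Tax: taxable = $7,409.00 − 1×$740.00 = $6,669.00
  6.24% × $6,669.00 = $416.15
Health Levy: 1.6% × $7,409.00 = $118.54
Transit Levy: 3% × $7,409.00 = $222.27
Total: $416.15 + $118.54 + $222.27 = $756.96

$756.96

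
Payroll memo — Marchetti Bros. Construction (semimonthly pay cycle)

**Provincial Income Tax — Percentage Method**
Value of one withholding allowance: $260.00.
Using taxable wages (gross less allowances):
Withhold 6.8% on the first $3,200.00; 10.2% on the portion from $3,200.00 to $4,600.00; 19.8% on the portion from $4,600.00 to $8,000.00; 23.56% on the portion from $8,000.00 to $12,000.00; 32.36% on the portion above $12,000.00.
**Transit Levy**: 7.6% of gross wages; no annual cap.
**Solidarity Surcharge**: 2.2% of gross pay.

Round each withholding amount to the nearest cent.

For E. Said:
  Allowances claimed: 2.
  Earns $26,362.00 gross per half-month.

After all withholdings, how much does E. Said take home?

Provincial Income Tax: taxable = $26,362.00 − 2×$260.00 = $25,842.00
  $1,976.00 + 32.36% × ($25,842.00 − $12,000.00) = $1,976.00 + 32.36% × $13,842.00 = $6,455.27
Transit Levy: 7.6% × $26,362.00 = $2,003.51
Solidarity Surcharge: 2.2% × $26,362.00 = $579.96
Total withheld: $6,455.27 + $2,003.51 + $579.96 = $9,038.74
Net pay: $26,362.00 − $9,038.74 = $17,323.26

$17,323.26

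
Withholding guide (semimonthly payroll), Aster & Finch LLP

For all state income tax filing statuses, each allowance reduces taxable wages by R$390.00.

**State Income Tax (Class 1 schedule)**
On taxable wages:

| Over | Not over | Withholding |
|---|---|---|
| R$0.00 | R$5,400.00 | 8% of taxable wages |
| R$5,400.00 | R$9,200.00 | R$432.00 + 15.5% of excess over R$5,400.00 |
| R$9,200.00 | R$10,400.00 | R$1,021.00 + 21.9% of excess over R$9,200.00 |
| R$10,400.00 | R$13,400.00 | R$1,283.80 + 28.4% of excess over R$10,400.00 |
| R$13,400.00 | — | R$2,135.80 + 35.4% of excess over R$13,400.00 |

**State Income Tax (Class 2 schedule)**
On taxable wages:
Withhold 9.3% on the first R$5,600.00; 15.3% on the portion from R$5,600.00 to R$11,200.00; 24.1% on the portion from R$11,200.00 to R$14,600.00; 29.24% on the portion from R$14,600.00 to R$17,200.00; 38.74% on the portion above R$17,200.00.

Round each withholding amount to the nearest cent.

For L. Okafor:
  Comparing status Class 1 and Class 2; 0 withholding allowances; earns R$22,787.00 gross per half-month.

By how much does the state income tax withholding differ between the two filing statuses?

State Income Tax (Class 1): taxable = R$22,787.00
  R$2,135.80 + 35.4% × (R$22,787.00 − R$13,400.00) = R$2,135.80 + 35.4% × R$9,387.00 = R$5,458.80
State Income Tax (Class 2): taxable = R$22,787.00
  R$2,957.24 + 38.74% × (R$22,787.00 − R$17,200.00) = R$2,957.24 + 38.74% × R$5,587.00 = R$5,121.64
Difference: |R$5,458.80 − R$5,121.64| = R$337.16 (higher under Class 1)

R$337.16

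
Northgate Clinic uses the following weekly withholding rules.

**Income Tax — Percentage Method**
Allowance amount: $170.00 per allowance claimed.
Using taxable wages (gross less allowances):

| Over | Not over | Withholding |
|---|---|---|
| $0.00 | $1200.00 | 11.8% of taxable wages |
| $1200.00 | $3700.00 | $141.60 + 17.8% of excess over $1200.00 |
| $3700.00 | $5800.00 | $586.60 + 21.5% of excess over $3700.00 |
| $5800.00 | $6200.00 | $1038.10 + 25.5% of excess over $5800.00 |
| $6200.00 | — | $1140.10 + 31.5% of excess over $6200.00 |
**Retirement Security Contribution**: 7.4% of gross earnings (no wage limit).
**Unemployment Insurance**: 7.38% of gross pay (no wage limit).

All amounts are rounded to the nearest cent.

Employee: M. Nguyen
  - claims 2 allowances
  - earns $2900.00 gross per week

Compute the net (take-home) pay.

$2087.70

Income Tax: taxable = $2900.00 − 2×$170.00 = $2560.00
  $141.60 + 17.8% × ($2560.00 − $1200.00) = $141.60 + 17.8% × $1360.00 = $383.68
Retirement Security Contribution: 7.4% × $2900.00 = $214.60
Unemployment Insurance: 7.38% × $2900.00 = $214.02
Total withheld: $383.68 + $214.60 + $214.02 = $812.30
Net pay: $2900.00 − $812.30 = $2087.70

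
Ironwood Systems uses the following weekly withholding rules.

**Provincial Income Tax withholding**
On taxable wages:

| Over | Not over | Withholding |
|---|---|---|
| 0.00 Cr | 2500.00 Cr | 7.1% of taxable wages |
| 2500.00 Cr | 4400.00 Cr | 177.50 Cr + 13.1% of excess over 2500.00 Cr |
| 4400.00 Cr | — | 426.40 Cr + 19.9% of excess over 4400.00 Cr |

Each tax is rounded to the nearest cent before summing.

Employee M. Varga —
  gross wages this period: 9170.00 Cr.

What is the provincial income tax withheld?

1375.63 Cr

Provincial Income Tax: taxable = 9170.00 Cr
  426.40 Cr + 19.9% × (9170.00 Cr − 4400.00 Cr) = 426.40 Cr + 19.9% × 4770.00 Cr = 1375.63 Cr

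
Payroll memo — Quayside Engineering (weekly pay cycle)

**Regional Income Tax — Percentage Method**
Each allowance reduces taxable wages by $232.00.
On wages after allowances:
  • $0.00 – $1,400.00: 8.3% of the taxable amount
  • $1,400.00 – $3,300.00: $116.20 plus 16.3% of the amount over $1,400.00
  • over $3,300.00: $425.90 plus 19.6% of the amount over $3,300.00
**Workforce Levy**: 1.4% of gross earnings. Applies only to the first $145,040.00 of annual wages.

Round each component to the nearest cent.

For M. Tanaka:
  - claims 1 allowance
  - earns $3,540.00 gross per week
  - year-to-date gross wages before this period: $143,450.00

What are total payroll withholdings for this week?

Regional Income Tax: taxable = $3,540.00 − 1×$232.00 = $3,308.00
  $425.90 + 19.6% × ($3,308.00 − $3,300.00) = $425.90 + 19.6% × $8.00 = $427.47
Workforce Levy: cap $145,040.00 − YTD $143,450.00 = $1,590.00 subject; 1.4% × $1,590.00 = $22.26
Total: $427.47 + $22.26 = $449.73

$449.73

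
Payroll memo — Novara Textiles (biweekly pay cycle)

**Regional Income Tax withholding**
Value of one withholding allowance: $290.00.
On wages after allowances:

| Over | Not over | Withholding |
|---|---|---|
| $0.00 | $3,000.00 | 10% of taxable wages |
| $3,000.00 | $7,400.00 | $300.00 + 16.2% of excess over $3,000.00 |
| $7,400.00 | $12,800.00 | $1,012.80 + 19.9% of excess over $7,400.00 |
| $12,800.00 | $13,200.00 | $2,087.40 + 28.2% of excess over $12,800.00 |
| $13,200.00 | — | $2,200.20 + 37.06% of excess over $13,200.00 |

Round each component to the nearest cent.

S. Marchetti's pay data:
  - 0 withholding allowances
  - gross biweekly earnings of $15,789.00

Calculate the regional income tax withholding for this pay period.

$3,159.68

Regional Income Tax: taxable = $15,789.00
  $2,200.20 + 37.06% × ($15,789.00 − $13,200.00) = $2,200.20 + 37.06% × $2,589.00 = $3,159.68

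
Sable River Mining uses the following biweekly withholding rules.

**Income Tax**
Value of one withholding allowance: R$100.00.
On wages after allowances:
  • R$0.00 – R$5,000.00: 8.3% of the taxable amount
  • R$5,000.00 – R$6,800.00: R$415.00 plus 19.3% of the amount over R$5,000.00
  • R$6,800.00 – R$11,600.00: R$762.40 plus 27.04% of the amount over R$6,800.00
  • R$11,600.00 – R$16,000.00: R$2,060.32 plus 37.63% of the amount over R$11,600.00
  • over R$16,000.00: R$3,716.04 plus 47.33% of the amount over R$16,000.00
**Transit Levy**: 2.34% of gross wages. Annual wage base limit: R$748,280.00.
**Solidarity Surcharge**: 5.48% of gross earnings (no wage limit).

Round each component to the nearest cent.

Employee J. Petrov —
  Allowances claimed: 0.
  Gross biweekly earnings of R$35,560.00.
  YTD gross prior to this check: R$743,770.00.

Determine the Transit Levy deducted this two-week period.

R$105.53

Transit Levy: cap R$748,280.00 − YTD R$743,770.00 = R$4,510.00 subject; 2.34% × R$4,510.00 = R$105.53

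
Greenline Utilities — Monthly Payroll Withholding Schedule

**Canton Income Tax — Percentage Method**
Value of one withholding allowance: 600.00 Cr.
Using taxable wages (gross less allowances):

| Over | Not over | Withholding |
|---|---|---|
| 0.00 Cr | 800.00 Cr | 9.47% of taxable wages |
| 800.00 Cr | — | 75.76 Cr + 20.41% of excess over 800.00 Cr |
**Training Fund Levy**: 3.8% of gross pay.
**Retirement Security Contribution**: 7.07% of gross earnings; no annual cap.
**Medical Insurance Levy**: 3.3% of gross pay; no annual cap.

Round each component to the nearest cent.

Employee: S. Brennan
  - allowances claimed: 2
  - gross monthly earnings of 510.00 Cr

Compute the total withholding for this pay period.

Canton Income Tax: taxable = 510.00 Cr − 2×600.00 Cr = -690.00 Cr
  Taxable ≤ 0 → 0.00 Cr
Training Fund Levy: 3.8% × 510.00 Cr = 19.38 Cr
Retirement Security Contribution: 7.07% × 510.00 Cr = 36.06 Cr
Medical Insurance Levy: 3.3% × 510.00 Cr = 16.83 Cr
Total: 0.00 Cr + 19.38 Cr + 36.06 Cr + 16.83 Cr = 72.27 Cr

72.27 Cr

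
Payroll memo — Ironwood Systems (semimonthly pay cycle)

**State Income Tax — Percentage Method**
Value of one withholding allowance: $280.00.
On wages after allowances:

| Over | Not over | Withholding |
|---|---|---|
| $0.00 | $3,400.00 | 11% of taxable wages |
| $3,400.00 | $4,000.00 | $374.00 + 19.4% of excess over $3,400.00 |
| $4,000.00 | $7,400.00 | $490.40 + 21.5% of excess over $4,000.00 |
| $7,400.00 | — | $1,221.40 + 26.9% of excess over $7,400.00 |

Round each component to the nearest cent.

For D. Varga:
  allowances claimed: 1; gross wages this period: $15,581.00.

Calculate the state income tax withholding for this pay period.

$3,346.77

State Income Tax: taxable = $15,581.00 − 1×$280.00 = $15,301.00
  $1,221.40 + 26.9% × ($15,301.00 − $7,400.00) = $1,221.40 + 26.9% × $7,901.00 = $3,346.77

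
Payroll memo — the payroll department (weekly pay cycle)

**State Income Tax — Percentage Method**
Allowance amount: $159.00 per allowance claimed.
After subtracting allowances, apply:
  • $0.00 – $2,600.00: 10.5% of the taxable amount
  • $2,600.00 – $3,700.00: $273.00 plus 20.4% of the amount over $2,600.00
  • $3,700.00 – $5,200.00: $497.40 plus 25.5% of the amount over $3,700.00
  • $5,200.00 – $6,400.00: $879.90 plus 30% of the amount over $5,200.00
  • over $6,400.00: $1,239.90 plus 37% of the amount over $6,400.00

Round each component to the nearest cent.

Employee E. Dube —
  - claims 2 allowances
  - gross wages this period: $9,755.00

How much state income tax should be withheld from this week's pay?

$2,363.59

State Income Tax: taxable = $9,755.00 − 2×$159.00 = $9,437.00
  $1,239.90 + 37% × ($9,437.00 − $6,400.00) = $1,239.90 + 37% × $3,037.00 = $2,363.59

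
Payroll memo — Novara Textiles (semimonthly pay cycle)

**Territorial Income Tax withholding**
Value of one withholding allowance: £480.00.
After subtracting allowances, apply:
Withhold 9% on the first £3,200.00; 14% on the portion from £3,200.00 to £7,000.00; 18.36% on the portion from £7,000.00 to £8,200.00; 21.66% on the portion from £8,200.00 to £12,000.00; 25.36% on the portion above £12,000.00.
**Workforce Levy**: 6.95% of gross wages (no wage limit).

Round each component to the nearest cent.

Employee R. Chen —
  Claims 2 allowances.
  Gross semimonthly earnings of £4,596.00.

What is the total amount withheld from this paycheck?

£668.46

Territorial Income Tax: taxable = £4,596.00 − 2×£480.00 = £3,636.00
  £288.00 + 14% × (£3,636.00 − £3,200.00) = £288.00 + 14% × £436.00 = £349.04
Workforce Levy: 6.95% × £4,596.00 = £319.42
Total: £349.04 + £319.42 = £668.46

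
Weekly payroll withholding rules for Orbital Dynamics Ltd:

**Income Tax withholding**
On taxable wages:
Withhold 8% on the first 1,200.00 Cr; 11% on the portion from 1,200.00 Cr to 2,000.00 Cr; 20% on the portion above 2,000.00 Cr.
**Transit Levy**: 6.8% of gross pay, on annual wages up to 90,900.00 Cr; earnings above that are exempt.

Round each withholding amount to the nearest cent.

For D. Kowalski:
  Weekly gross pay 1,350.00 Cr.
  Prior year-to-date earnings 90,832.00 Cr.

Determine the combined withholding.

Income Tax: taxable = 1,350.00 Cr
  96.00 Cr + 11% × (1,350.00 Cr − 1,200.00 Cr) = 96.00 Cr + 11% × 150.00 Cr = 112.50 Cr
Transit Levy: cap 90,900.00 Cr − YTD 90,832.00 Cr = 68.00 Cr subject; 6.8% × 68.00 Cr = 4.62 Cr
Total: 112.50 Cr + 4.62 Cr = 117.12 Cr

117.12 Cr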